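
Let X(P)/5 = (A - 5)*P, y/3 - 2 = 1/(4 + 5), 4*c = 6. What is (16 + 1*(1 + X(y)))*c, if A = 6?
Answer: 73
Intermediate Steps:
c = 3/2 (c = (¼)*6 = 3/2 ≈ 1.5000)
y = 19/3 (y = 6 + 3/(4 + 5) = 6 + 3/9 = 6 + 3*(⅑) = 6 + ⅓ = 19/3 ≈ 6.3333)
X(P) = 5*P (X(P) = 5*((6 - 5)*P) = 5*(1*P) = 5*P)
(16 + 1*(1 + X(y)))*c = (16 + 1*(1 + 5*(19/3)))*(3/2) = (16 + 1*(1 + 95/3))*(3/2) = (16 + 1*(98/3))*(3/2) = (16 + 98/3)*(3/2) = (146/3)*(3/2) = 73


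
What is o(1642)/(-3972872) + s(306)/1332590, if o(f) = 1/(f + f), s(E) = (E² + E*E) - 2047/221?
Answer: 53994728630723473/384234666245483872 ≈ 0.14053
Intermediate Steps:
s(E) = -2047/221 + 2*E² (s(E) = (E² + E²) - 2047*1/221 = 2*E² - 2047/221 = -2047/221 + 2*E²)
o(f) = 1/(2*f)
o(1642)/(-3972872) + s(306)/1332590 = ((½)/1642)/(-3972872) + (-2047/221 + 2*306²)/1332590 = ((½)*(1/1642))*(-1/3972872) + (-2047/221 + 2*93636)*(1/1332590) = (1/3284)*(-1/3972872) + (-2047/221 + 187272)*(1/1332590) = -1/13046911648 + (41385065/221)*(1/1332590) = -1/13046911648 + 8277013/58900478 = 53994728630723473/384234666245483872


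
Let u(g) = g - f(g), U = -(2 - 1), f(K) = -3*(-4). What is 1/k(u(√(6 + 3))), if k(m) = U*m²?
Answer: -1/81 ≈ -0.012346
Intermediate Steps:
f(K) = 12
U = -1 (U = -1*1 = -1)
u(g) = -12 + g (u(g) = g - 1*12 = g - 12 = -12 + g)
k(m) = -m²
1/k(u(√(6 + 3))) = 1/(-(-12 + √(6 + 3))²) = 1/(-(-12 + √9)²) = 1/(-(-12 + 3)²) = 1/(-1*(-9)²) = 1/(-1*81) = 1/(-81) = -1/81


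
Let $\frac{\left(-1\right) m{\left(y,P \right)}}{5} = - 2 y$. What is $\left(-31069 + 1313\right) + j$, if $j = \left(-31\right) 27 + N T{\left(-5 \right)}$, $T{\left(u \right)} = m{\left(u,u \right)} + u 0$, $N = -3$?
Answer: $-30443$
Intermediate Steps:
$m{\left(y,P \right)} = 10 y$ ($m{\left(y,P \right)} = - 5 \left(- 2 y\right) = 10 y$)
$T{\left(u \right)} = 10 u$ ($T{\left(u \right)} = 10 u + u 0 = 10 u + 0 = 10 u$)
$j = -687$ ($j = \left(-31\right) 27 - 3 \cdot 10 \left(-5\right) = -837 - -150 = -837 + 150 = -687$)
$\left(-31069 + 1313\right) + j = \left(-31069 + 1313\right) - 687 = -29756 - 687 = -30443$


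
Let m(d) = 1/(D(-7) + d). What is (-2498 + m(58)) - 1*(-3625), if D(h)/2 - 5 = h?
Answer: 60859/54 ≈ 1127.0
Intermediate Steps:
D(h) = 10 + 2*h
m(d) = 1/(-4 + d) (m(d) = 1/((10 + 2*(-7)) + d) = 1/((10 - 14) + d) = 1/(-4 + d))
(-2498 + m(58)) - 1*(-3625) = (-2498 + 1/(-4 + 58)) - 1*(-3625) = (-2498 + 1/54) + 3625 = -134891/54 + 3625 = 60859/54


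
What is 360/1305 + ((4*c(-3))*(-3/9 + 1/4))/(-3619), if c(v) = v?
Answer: 28923/104951 ≈ 0.27559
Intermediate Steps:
360/1305 + ((4*c(-3))*(-3/9 + 1/4))/(-3619) = 360/1305 + ((4*(-3))*(-3/9 + 1/4))/(-3619) = 360*(1/1305) - 12*(-3*1/9 + 1*(1/4))*(-1/3619) = 8/29 - 12*(-1/3 + 1/4)*(-1/3619) = 8/29 - 12*(-1/12)*(-1/3619) = 8/29 + 1*(-1/3619) = 8/29 - 1/3619 = 28923/104951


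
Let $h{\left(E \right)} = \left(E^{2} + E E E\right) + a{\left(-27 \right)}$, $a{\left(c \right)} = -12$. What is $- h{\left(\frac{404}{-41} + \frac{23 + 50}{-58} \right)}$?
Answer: $\frac{16952921959199}{13447314152} \approx 1260.7$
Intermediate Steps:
$h{\left(E \right)} = -12 + E^{2} + E^{3}$ ($h{\left(E \right)} = \left(E^{2} + E E E\right) - 12 = \left(E^{2} + E^{2} E\right) - 12 = \left(E^{2} + E^{3}\right) - 12 = -12 + E^{2} + E^{3}$)
$- h{\left(\frac{404}{-41} + \frac{23 + 50}{-58} \right)} = - (-12 + \left(\frac{404}{-41} + \frac{23 + 50}{-58}\right)^{2} + \left(\frac{404}{-41} + \frac{23 + 50}{-58}\right)^{3}) = - (-12 + \left(404 \left(- \frac{1}{41}\right) + 73 \left(- \frac{1}{58}\right)\right)^{2} + \left(404 \left(- \frac{1}{41}\right) + 73 \left(- \frac{1}{58}\right)\right)^{3}) = - (-12 + \left(- \frac{404}{41} - \frac{73}{58}\right)^{2} + \left(- \frac{404}{41} - \frac{73}{58}\right)^{3}) = - (-12 + \left(- \frac{26425}{2378}\right)^{2} + \left(- \frac{26425}{2378}\right)^{3}) = - (-12 + \frac{698280625}{5654884} - \frac{18452065515625}{13447314152}) = \left(-1\right) \left(- \frac{16952921959199}{13447314152}\right) = \frac{16952921959199}{13447314152}$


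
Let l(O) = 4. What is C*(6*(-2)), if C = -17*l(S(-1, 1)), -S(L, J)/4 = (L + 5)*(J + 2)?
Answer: 816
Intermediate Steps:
S(L, J) = -4*(2 + J)*(5 + L) (S(L, J) = -4*(L + 5)*(J + 2) = -4*(5 + L)*(2 + J) = -4*(2 + J)*(5 + L))
C = -68 (C = -17*4 = -68)
C*(6*(-2)) = -408*(-2) = -68*(-12) = 816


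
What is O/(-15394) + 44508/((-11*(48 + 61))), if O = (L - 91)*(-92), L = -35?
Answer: -349527480/9228703 ≈ -37.874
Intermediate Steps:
O = 11592 (O = (-35 - 91)*(-92) = -126*(-92) = 11592)
O/(-15394) + 44508/((-11*(48 + 61))) = 11592/(-15394) + 44508/((-11*(48 + 61))) = 11592*(-1/15394) + 44508/((-11*109)) = -5796/7697 + 44508/(-1199) = -5796/7697 + 44508*(-1/1199) = -5796/7697 - 44508/1199 = -349527480/9228703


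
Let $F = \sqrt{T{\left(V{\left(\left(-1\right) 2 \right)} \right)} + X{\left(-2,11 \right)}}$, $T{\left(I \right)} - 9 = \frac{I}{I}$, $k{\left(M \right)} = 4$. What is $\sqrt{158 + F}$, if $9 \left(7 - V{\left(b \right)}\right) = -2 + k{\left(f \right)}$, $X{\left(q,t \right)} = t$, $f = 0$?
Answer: $\sqrt{158 + \sqrt{21}} \approx 12.751$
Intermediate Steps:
$V{\left(b \right)} = \frac{61}{9}$ ($V{\left(b \right)} = 7 - \frac{-2 + 4}{9} = 7 - \frac{2}{9} = \frac{61}{9}$)
$T{\left(I \right)} = 10$ ($T{\left(I \right)} = 9 + \frac{I}{I} = 9 + 1 = 10$)
$F = \sqrt{21}$ ($F = \sqrt{10 + 11} = \sqrt{21} \approx 4.5826$)
$\sqrt{158 + F} = \sqrt{158 + \sqrt{21}}$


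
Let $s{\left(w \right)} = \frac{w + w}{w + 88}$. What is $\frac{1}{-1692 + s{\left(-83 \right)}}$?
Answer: $- \frac{5}{8626} \approx -0.00057964$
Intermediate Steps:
$s{\left(w \right)} = \frac{2 w}{88 + w}$
$\frac{1}{-1692 + s{\left(-83 \right)}} = \frac{1}{-1692 + 2 \left(-83\right) \frac{1}{88 - 83}} = \frac{1}{-1692 + 2 \left(-83\right) \frac{1}{5}} = \frac{1}{-1692 - \frac{166}{5}} = \frac{1}{- \frac{8626}{5}} = - \frac{5}{8626}$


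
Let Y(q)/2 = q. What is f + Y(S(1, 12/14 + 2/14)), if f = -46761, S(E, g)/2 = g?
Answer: -46757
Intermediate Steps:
S(E, g) = 2*g
Y(q) = 2*q
f + Y(S(1, 12/14 + 2/14)) = -46761 + 2*(2*(12/14 + 2/14)) = -46761 + 2*(2*(12*(1/14) + 2*(1/14))) = -46761 + 2*(2*(6/7 + ⅐)) = -46761 + 2*(2*1) = -46761 + 2*2 = -46761 + 4 = -46757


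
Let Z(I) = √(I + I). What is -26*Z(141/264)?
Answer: -13*√517/11 ≈ -26.872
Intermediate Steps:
Z(I) = √2*√I (Z(I) = √(2*I) = √2*√I)
-26*Z(141/264) = -26*√2*√(141/264) = -26*√2*√(141*(1/264)) = -26*√2*√(47/88) = -26*√2*√1034/44 = -13*√517/11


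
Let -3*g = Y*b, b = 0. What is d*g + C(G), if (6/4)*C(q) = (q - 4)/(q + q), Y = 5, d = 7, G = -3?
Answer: 7/9 ≈ 0.77778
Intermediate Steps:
g = 0 (g = -5*0/3 = -1/3*0 = 0)
C(q) = (-4 + q)/(3*q) (C(q) = 2*((q - 4)/(q + q))/3 = 2*((-4 + q)/((2*q)))/3 = 2*((-4 + q)*(1/(2*q)))/3 = 2*((-4 + q)/(2*q))/3 = (-4 + q)/(3*q))
d*g + C(G) = 7*0 + (1/3)*(-4 - 3)/(-3) = 0 + (1/3)*(-1/3)*(-7) = 0 + 7/9 = 7/9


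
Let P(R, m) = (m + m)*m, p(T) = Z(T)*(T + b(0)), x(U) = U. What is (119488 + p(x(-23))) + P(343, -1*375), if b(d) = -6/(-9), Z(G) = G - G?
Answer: 400738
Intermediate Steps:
Z(G) = 0
b(d) = 2/3 (b(d) = -6*(-1/9) = 2/3)
p(T) = 0 (p(T) = 0*(T + 2/3) = 0*(2/3 + T) = 0)
P(R, m) = 2*m**2 (P(R, m) = (2*m)*m = 2*m**2)
(119488 + p(x(-23))) + P(343, -1*375) = (119488 + 0) + 2*(-1*375)**2 = 119488 + 2*(-375)**2 = 119488 + 2*140625 = 119488 + 281250 = 400738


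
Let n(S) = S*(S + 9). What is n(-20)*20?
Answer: 4400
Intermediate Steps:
n(S) = S*(9 + S)
n(-20)*20 = -20*(9 - 20)*20 = -20*(-11)*20 = 220*20 = 4400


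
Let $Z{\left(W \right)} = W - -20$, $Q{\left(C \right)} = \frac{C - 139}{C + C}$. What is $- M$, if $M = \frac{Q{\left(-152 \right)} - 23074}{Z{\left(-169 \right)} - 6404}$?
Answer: $- \frac{7014205}{1992112} \approx -3.521$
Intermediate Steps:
$Q{\left(C \right)} = \frac{-139 + C}{2 C}$
$Z{\left(W \right)} = 20 + W$ ($Z{\left(W \right)} = W + 20 = 20 + W$)
$M = \frac{7014205}{1992112}$ ($M = \frac{\frac{-139 - 152}{2 \left(-152\right)} - 23074}{\left(20 - 169\right) - 6404} = \frac{\frac{1}{2} \left(- \frac{1}{152}\right) \left(-291\right) - 23074}{-149 - 6404} = \frac{\frac{291}{304} - 23074}{-6553} = \left(- \frac{7014205}{304}\right) \left(- \frac{1}{6553}\right) = \frac{7014205}{1992112} \approx 3.521$)
$- M = \left(-1\right) \frac{7014205}{1992112} = - \frac{7014205}{1992112}$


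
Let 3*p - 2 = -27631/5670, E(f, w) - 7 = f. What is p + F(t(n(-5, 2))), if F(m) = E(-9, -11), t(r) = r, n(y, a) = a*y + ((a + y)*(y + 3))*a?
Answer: -50311/17010 ≈ -2.9577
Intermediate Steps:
E(f, w) = 7 + f
n(y, a) = a*y + a*(3 + y)*(a + y) (n(y, a) = a*y + ((a + y)*(3 + y))*a = a*y + ((3 + y)*(a + y))*a = a*y + a*(3 + y)*(a + y))
p = -16291/17010 (p = ⅔ + (-27631/5670)/3 = ⅔ + (-27631*1/5670)/3 = ⅔ + (⅓)*(-27631/5670) = ⅔ - 27631/17010 = -16291/17010 ≈ -0.95773)
F(m) = -2 (F(m) = 7 - 9 = -2)
p + F(t(n(-5, 2))) = -16291/17010 - 2 = -50311/17010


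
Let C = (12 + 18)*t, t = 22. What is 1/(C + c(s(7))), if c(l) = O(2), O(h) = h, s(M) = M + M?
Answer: 1/662 ≈ 0.0015106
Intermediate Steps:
s(M) = 2*M
C = 660 (C = (12 + 18)*22 = 30*22 = 660)
c(l) = 2
1/(C + c(s(7))) = 1/(660 + 2) = 1/662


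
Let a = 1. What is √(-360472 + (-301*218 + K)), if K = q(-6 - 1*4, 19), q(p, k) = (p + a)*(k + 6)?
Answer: I*√426315 ≈ 652.93*I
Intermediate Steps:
q(p, k) = (1 + p)*(6 + k) (q(p, k) = (p + 1)*(k + 6) = (1 + p)*(6 + k))
K = -225 (K = 6 + 19 + 6*(-6 - 1*4) + 19*(-6 - 1*4) = 6 + 19 + 6*(-6 - 4) + 19*(-6 - 4) = 6 + 19 + 6*(-10) + 19*(-10) = 6 + 19 - 60 - 190 = -225)
√(-360472 + (-301*218 + K)) = √(-360472 + (-301*218 - 225)) = √(-360472 + (-65618 - 225)) = √(-360472 - 65843) = √(-426315) = I*√426315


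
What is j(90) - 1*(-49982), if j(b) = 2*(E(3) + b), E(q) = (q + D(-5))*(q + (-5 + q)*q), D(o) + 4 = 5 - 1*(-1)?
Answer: 50132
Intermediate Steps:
D(o) = 2 (D(o) = -4 + (5 - 1*(-1)) = -4 + (5 + 1) = -4 + 6 = 2)
E(q) = (2 + q)*(q + q*(-5 + q)) (E(q) = (q + 2)*(q + (-5 + q)*q) = (2 + q)*(q + q*(-5 + q)))
j(b) = -30 + 2*b (j(b) = 2*(3*(-8 + 3**2 - 2*3) + b) = 2*(3*(-8 + 9 - 6) + b) = 2*(3*(-5) + b) = 2*(-15 + b) = -30 + 2*b)
j(90) - 1*(-49982) = (-30 + 2*90) - 1*(-49982) = (-30 + 180) + 49982 = 150 + 49982 = 50132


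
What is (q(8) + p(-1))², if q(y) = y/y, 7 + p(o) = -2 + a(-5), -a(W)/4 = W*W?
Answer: 11664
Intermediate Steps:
a(W) = -4*W² (a(W) = -4*W*W = -4*W²)
p(o) = -109 (p(o) = -7 + (-2 - 4*(-5)²) = -7 + (-2 - 4*25) = -7 + (-2 - 100) = -7 - 102 = -109)
q(y) = 1
(q(8) + p(-1))² = (1 - 109)² = (-108)² = 11664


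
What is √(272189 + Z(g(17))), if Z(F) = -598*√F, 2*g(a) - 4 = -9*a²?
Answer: √(272189 - 2093*I*√106) ≈ 522.13 - 20.636*I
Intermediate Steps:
g(a) = 2 - 9*a²/2 (g(a) = 2 + (-9*a²)/2 = 2 - 9*a²/2)
√(272189 + Z(g(17))) = √(272189 - 598*√(2 - 9/2*17²)) = √(272189 - 598*√(2 - 9/2*289)) = √(272189 - 598*√(2 - 2601/2)) = √(272189 - 2093*I*√106)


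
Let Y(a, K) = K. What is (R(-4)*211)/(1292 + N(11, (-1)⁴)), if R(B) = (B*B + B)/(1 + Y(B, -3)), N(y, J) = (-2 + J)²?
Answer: -422/431 ≈ -0.97912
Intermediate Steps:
R(B) = -B/2 - B²/2 (R(B) = (B*B + B)/(1 - 3) = (B² + B)/(-2) = (B + B²)*(-½) = -B/2 - B²/2)
(R(-4)*211)/(1292 + N(11, (-1)⁴)) = (-½*(-4)*(1 - 4)*211)/(1292 + (-2 + (-1)⁴)²) = (-½*(-4)*(-3)*211)/(1292 + (-2 + 1)²) = (-6*211)/(1292 + (-1)²) = -1266/(1292 + 1) = -1266/1293 = -1266*1/1293 = -422/431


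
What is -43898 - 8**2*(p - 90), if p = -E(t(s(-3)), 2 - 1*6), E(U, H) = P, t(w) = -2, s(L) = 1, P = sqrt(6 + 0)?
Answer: -38138 + 64*sqrt(6) ≈ -37981.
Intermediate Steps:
P = sqrt(6) ≈ 2.4495
E(U, H) = sqrt(6)
p = -sqrt(6) ≈ -2.4495
-43898 - 8**2*(p - 90) = -43898 - 8**2*(-sqrt(6) - 90) = -43898 - 64*(-90 - sqrt(6)) = -43898 - (-5760 - 64*sqrt(6)) = -43898 + (5760 + 64*sqrt(6)) = -38138 + 64*sqrt(6)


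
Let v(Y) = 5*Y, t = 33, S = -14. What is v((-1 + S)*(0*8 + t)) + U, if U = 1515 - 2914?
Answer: -3874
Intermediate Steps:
U = -1399
v((-1 + S)*(0*8 + t)) + U = 5*((-1 - 14)*(0*8 + 33)) - 1399 = 5*(-15*(0 + 33)) - 1399 = 5*(-15*33) - 1399 = 5*(-495) - 1399 = -2475 - 1399 = -3874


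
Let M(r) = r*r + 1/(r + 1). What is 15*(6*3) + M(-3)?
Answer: 557/2 ≈ 278.50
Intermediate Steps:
M(r) = r² + 1/(1 + r)
15*(6*3) + M(-3) = 15*(6*3) + (1 + (-3)² + (-3)³)/(1 - 3) = 15*18 + (1 + 9 - 27)/(-2) = 270 - ½*(-17) = 270 + 17/2 = 557/2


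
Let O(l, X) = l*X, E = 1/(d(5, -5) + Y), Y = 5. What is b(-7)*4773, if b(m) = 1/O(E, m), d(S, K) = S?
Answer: -47730/7 ≈ -6818.6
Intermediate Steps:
E = ⅒ (E = 1/(5 + 5) = 1/10 = ⅒ ≈ 0.10000)
O(l, X) = X*l
b(m) = 10/m (b(m) = 1/(m*(⅒)) = 1/(m/10) = 10/m)
b(-7)*4773 = (10/(-7))*4773 = (10*(-⅐))*4773 = -10/7*4773 = -47730/7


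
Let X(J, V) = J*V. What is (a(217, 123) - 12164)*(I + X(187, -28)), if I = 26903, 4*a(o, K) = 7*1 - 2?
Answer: -1054121217/4 ≈ -2.6353e+8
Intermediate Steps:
a(o, K) = 5/4 (a(o, K) = (7*1 - 2)/4 = (7 - 2)/4 = (1/4)*5 = 5/4)
(a(217, 123) - 12164)*(I + X(187, -28)) = (5/4 - 12164)*(26903 + 187*(-28)) = -48651*(26903 - 5236)/4 = -48651/4*21667 = -1054121217/4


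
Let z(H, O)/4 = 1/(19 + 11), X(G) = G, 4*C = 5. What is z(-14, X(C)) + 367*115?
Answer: 633077/15 ≈ 42205.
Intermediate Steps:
C = 5/4 (C = (1/4)*5 = 5/4 ≈ 1.2500)
z(H, O) = 2/15 (z(H, O) = 4/(19 + 11) = 4/30 = 4*(1/30) = 2/15)
z(-14, X(C)) + 367*115 = 2/15 + 367*115 = 2/15 + 42205 = 633077/15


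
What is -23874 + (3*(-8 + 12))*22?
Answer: -23610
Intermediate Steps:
-23874 + (3*(-8 + 12))*22 = -23874 + (3*4)*22 = -23874 + 12*22 = -23874 + 264 = -23610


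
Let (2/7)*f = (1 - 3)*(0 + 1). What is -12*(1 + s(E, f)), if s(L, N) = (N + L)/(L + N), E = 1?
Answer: -24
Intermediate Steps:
f = -7 (f = 7*((1 - 3)*(0 + 1))/2 = 7*(-2*1)/2 = (7/2)*(-2) = -7)
s(L, N) = 1 (s(L, N) = (L + N)/(L + N) = 1)
-12*(1 + s(E, f)) = -12*(1 + 1) = -12*2 = -24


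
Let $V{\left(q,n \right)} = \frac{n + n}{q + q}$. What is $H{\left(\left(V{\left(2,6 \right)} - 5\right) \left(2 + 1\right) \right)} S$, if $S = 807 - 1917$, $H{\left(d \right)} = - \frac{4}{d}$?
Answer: $-740$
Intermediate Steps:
$V{\left(q,n \right)} = \frac{n}{q}$ ($V{\left(q,n \right)} = \frac{2 n}{2 q} = 2 n \frac{1}{2 q} = \frac{n}{q}$)
$S = -1110$ ($S = 807 - 1917 = -1110$)
$H{\left(\left(V{\left(2,6 \right)} - 5\right) \left(2 + 1\right) \right)} S = - \frac{4}{\left(\frac{6}{2} - 5\right) \left(2 + 1\right)} \left(-1110\right) = - \frac{4}{\left(6 \cdot \frac{1}{2} - 5\right) 3} \left(-1110\right) = - \frac{4}{\left(3 - 5\right) 3} \left(-1110\right) = - \frac{4}{\left(-2\right) 3} \left(-1110\right) = - \frac{4}{-6} \left(-1110\right) = \left(-4\right) \left(- \frac{1}{6}\right) \left(-1110\right) = \frac{2}{3} \left(-1110\right) = -740$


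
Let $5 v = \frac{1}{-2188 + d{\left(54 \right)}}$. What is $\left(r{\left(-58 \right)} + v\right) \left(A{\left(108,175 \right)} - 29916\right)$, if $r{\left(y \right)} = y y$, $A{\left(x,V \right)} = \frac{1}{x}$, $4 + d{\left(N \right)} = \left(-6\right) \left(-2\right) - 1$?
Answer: $- \frac{118524679826413}{1177740} \approx -1.0064 \cdot 10^{8}$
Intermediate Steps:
$d{\left(N \right)} = 7$ ($d{\left(N \right)} = -4 - -11 = -4 + \left(12 - 1\right) = -4 + 11 = 7$)
$r{\left(y \right)} = y^{2}$
$v = - \frac{1}{10905}$ ($v = \frac{1}{5 \left(-2188 + 7\right)} = \frac{1}{5 \left(-2181\right)} = \frac{1}{5} \left(- \frac{1}{2181}\right) = - \frac{1}{10905} \approx -9.1701 \cdot 10^{-5}$)
$\left(r{\left(-58 \right)} + v\right) \left(A{\left(108,175 \right)} - 29916\right) = \left(\left(-58\right)^{2} - \frac{1}{10905}\right) \left(\frac{1}{108} - 29916\right) = \left(3364 - \frac{1}{10905}\right) \left(\frac{1}{108} - 29916\right) = \frac{36684419}{10905} \left(- \frac{3230927}{108}\right) = - \frac{118524679826413}{1177740}$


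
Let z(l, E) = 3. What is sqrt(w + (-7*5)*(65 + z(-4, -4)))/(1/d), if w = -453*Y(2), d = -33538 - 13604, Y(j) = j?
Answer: -47142*I*sqrt(3286) ≈ -2.7024e+6*I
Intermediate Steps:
d = -47142
w = -906 (w = -453*2 = -906)
sqrt(w + (-7*5)*(65 + z(-4, -4)))/(1/d) = sqrt(-906 + (-7*5)*(65 + 3))/(1/(-47142)) = sqrt(-906 - 35*68)/(-1/47142) = sqrt(-906 - 2380)*(-47142) = sqrt(-3286)*(-47142) = (I*sqrt(3286))*(-47142) = -47142*I*sqrt(3286)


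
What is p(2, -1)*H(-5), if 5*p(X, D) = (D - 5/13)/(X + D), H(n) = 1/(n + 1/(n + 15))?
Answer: 36/637 ≈ 0.056515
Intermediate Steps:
H(n) = 1/(n + 1/(15 + n))
p(X, D) = (-5/13 + D)/(5*(D + X)) (p(X, D) = ((D - 5/13)/(X + D))/5 = ((D - 5*1/13)/(D + X))/5 = ((D - 5/13)/(D + X))/5 = ((-5/13 + D)/(D + X))/5 = (-5/13 + D)/(5*(D + X)))
p(2, -1)*H(-5) = ((-1/13 + (⅕)*(-1))/(-1 + 2))*((15 - 5)/(1 + (-5)² + 15*(-5))) = ((-1/13 - ⅕)/1)*(10/(1 + 25 - 75)) = (1*(-18/65))*(10/(-49)) = -(-18)*10/3185 = -18/65*(-10/49) = 36/637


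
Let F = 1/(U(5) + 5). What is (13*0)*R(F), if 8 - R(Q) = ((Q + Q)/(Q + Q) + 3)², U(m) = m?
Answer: 0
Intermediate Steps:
F = ⅒ (F = 1/(5 + 5) = 1/10 = ⅒ ≈ 0.10000)
R(Q) = -8 (R(Q) = 8 - ((Q + Q)/(Q + Q) + 3)² = 8 - ((2*Q)/((2*Q)) + 3)² = 8 - ((2*Q)*(1/(2*Q)) + 3)² = 8 - (1 + 3)² = 8 - 1*4² = 8 - 1*16 = 8 - 16 = -8)
(13*0)*R(F) = (13*0)*(-8) = 0*(-8) = 0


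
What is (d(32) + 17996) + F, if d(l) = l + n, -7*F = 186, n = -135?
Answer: 125065/7 ≈ 17866.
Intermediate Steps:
F = -186/7 (F = -⅐*186 = -186/7 ≈ -26.571)
d(l) = -135 + l (d(l) = l - 135 = -135 + l)
(d(32) + 17996) + F = ((-135 + 32) + 17996) - 186/7 = (-103 + 17996) - 186/7 = 17893 - 186/7 = 125065/7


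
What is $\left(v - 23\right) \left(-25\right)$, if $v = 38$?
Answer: $-375$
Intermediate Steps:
$\left(v - 23\right) \left(-25\right) = \left(38 - 23\right) \left(-25\right) = 15 \left(-25\right) = -375$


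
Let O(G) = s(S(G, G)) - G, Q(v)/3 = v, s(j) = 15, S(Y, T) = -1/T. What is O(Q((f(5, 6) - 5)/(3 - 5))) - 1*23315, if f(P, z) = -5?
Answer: -23315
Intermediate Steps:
Q(v) = 3*v
O(G) = 15 - G
O(Q((f(5, 6) - 5)/(3 - 5))) - 1*23315 = (15 - 3*(-5 - 5)/(3 - 5)) - 1*23315 = (15 - 3*(-10/(-2))) - 23315 = (15 - 3*(-10*(-1/2))) - 23315 = (15 - 3*5) - 23315 = (15 - 1*15) - 23315 = (15 - 15) - 23315 = 0 - 23315 = -23315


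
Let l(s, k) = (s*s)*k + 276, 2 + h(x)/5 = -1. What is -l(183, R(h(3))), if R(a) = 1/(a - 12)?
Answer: 2893/3 ≈ 964.33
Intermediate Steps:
h(x) = -15 (h(x) = -10 + 5*(-1) = -10 - 5 = -15)
R(a) = 1/(-12 + a)
l(s, k) = 276 + k*s² (l(s, k) = s²*k + 276 = k*s² + 276 = 276 + k*s²)
-l(183, R(h(3))) = -(276 + 183²/(-12 - 15)) = -(276 + 33489/(-27)) = -(276 - 1/27*33489) = -(276 - 3721/3) = -1*(-2893/3) = 2893/3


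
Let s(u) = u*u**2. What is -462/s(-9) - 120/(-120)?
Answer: 397/243 ≈ 1.6337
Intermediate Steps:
s(u) = u**3
-462/s(-9) - 120/(-120) = -462/((-9)**3) - 120/(-120) = -462/(-729) - 120*(-1/120) = -462*(-1/729) + 1 = 154/243 + 1 = 397/243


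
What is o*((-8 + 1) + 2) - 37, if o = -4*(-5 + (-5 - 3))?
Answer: -297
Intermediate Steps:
o = 52 (o = -4*(-5 - 8) = -4*(-13) = 52)
o*((-8 + 1) + 2) - 37 = 52*((-8 + 1) + 2) - 37 = 52*(-7 + 2) - 37 = 52*(-5) - 37 = -260 - 37 = -297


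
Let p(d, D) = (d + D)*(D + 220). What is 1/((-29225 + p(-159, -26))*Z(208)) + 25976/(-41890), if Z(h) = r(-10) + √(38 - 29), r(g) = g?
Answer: -1183994879/1909367145 ≈ -0.62010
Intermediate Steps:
p(d, D) = (220 + D)*(D + d) (p(d, D) = (D + d)*(220 + D) = (220 + D)*(D + d))
Z(h) = -7 (Z(h) = -10 + √(38 - 29) = -10 + √9 = -10 + 3 = -7)
1/((-29225 + p(-159, -26))*Z(208)) + 25976/(-41890) = 1/((-29225 + ((-26)² + 220*(-26) + 220*(-159) - 26*(-159)))*(-7)) + 25976/(-41890) = -⅐/(-29225 + (676 - 5720 - 34980 + 4134)) + 25976*(-1/41890) = -⅐/(-29225 - 35890) - 12988/20945 = -⅐/(-65115) - 12988/20945 = -1/65115*(-⅐) - 12988/20945 = 1/455805 - 12988/20945 = -1183994879/1909367145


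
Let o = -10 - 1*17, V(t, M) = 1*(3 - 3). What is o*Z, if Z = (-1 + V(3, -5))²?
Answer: -27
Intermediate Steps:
V(t, M) = 0 (V(t, M) = 1*0 = 0)
o = -27 (o = -10 - 17 = -27)
Z = 1 (Z = (-1 + 0)² = (-1)² = 1)
o*Z = -27*1 = -27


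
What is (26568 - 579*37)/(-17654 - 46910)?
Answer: -5145/64564 ≈ -0.079688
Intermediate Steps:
(26568 - 579*37)/(-17654 - 46910) = (26568 - 21423)/(-64564) = 5145*(-1/64564) = -5145/64564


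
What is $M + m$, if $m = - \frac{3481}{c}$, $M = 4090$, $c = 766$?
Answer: $\frac{3129459}{766} \approx 4085.5$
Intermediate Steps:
$m = - \frac{3481}{766} \approx -4.5444$
$M + m = 4090 - \frac{3481}{766} = \frac{3129459}{766}$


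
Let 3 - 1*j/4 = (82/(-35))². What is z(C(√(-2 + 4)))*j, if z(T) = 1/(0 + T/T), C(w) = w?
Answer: -12196/1225 ≈ -9.9559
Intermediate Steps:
z(T) = 1 (z(T) = 1/(0 + 1) = 1/1 = 1)
j = -12196/1225 (j = 12 - 4*(82/(-35))² = 12 - 4*(82*(-1/35))² = 12 - 4*(-82/35)² = 12 - 4*6724/1225 = 12 - 26896/1225 = -12196/1225 ≈ -9.9559)
z(C(√(-2 + 4)))*j = 1*(-12196/1225) = -12196/1225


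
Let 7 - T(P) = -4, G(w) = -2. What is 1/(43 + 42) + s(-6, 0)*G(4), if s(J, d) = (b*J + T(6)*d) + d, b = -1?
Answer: -1019/85 ≈ -11.988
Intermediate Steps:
T(P) = 11 (T(P) = 7 - 1*(-4) = 7 + 4 = 11)
s(J, d) = -J + 12*d (s(J, d) = (-J + 11*d) + d = -J + 12*d)
1/(43 + 42) + s(-6, 0)*G(4) = 1/(43 + 42) + (-1*(-6) + 12*0)*(-2) = 1/85 + (6 + 0)*(-2) = 1/85 + 6*(-2) = 1/85 - 12 = -1019/85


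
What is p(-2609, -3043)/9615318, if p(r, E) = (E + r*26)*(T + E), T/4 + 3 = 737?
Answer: 7583839/9615318 ≈ 0.78872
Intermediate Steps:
T = 2936 (T = -12 + 4*737 = -12 + 2948 = 2936)
p(r, E) = (2936 + E)*(E + 26*r) (p(r, E) = (E + r*26)*(2936 + E) = (E + 26*r)*(2936 + E) = (2936 + E)*(E + 26*r))
p(-2609, -3043)/9615318 = ((-3043)² + 2936*(-3043) + 76336*(-2609) + 26*(-3043)*(-2609))/9615318 = (9259849 - 8934248 - 199160624 + 206418862)*(1/9615318) = 7583839*(1/9615318) = 7583839/9615318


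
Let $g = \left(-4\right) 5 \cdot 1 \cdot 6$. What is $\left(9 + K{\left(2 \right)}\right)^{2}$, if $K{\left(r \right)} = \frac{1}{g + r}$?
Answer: $\frac{1125721}{13924} \approx 80.848$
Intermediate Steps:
$g = -120$ ($g = \left(-20\right) 6 = -120$)
$K{\left(r \right)} = \frac{1}{-120 + r}$
$\left(9 + K{\left(2 \right)}\right)^{2} = \left(9 + \frac{1}{-120 + 2}\right)^{2} = \left(9 + \frac{1}{-118}\right)^{2} = \left(9 - \frac{1}{118}\right)^{2} = \left(\frac{1061}{118}\right)^{2} = \frac{1125721}{13924}$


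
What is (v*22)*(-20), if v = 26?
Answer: -11440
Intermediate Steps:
(v*22)*(-20) = (26*22)*(-20) = 572*(-20) = -11440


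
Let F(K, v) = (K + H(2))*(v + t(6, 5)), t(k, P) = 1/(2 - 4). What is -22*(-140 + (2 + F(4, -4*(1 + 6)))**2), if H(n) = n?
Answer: -625262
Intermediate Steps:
t(k, P) = -1/2 (t(k, P) = 1/(-2) = -1/2)
F(K, v) = (2 + K)*(-1/2 + v) (F(K, v) = (K + 2)*(v - 1/2) = (2 + K)*(-1/2 + v))
-22*(-140 + (2 + F(4, -4*(1 + 6)))**2) = -22*(-140 + (2 + (-1 + 2*(-4*(1 + 6)) - 1/2*4 + 4*(-4*(1 + 6))))**2) = -22*(-140 + (2 + (-1 + 2*(-4*7) - 2 + 4*(-4*7)))**2) = -22*(-140 + (2 + (-1 + 2*(-28) - 2 + 4*(-28)))**2) = -22*(-140 + (2 + (-1 - 56 - 2 - 112))**2) = -22*(-140 + (2 - 171)**2) = -22*(-140 + (-169)**2) = -22*(-140 + 28561) = -22*28421 = -625262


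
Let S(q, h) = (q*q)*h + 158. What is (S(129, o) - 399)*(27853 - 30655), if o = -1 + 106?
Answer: -4895273328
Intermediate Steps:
o = 105
S(q, h) = 158 + h*q² (S(q, h) = q²*h + 158 = h*q² + 158 = 158 + h*q²)
(S(129, o) - 399)*(27853 - 30655) = ((158 + 105*129²) - 399)*(27853 - 30655) = ((158 + 105*16641) - 399)*(-2802) = ((158 + 1747305) - 399)*(-2802) = (1747463 - 399)*(-2802) = 1747064*(-2802) = -4895273328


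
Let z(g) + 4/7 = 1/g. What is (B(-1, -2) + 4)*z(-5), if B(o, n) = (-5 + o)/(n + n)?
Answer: -297/70 ≈ -4.2429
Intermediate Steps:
B(o, n) = (-5 + o)/(2*n) (B(o, n) = (-5 + o)/((2*n)) = (-5 + o)*(1/(2*n)) = (-5 + o)/(2*n))
z(g) = -4/7 + 1/g
(B(-1, -2) + 4)*z(-5) = ((1/2)*(-5 - 1)/(-2) + 4)*(-4/7 + 1/(-5)) = ((1/2)*(-1/2)*(-6) + 4)*(-4/7 - 1/5) = (3/2 + 4)*(-27/35) = (11/2)*(-27/35) = -297/70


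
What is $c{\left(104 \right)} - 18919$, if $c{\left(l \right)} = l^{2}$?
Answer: $-8103$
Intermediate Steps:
$c{\left(104 \right)} - 18919 = 104^{2} - 18919 = 10816 - 18919 = -8103$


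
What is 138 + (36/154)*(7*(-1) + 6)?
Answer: 10608/77 ≈ 137.77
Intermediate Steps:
138 + (36/154)*(7*(-1) + 6) = 138 + (36*(1/154))*(-7 + 6) = 138 + (18/77)*(-1) = 138 - 18/77 = 10608/77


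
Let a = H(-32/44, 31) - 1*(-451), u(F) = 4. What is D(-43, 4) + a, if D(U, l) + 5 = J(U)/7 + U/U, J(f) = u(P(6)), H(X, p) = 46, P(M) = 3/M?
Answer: 3455/7 ≈ 493.57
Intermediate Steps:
J(f) = 4
D(U, l) = -24/7 (D(U, l) = -5 + (4/7 + U/U) = -5 + (4*(⅐) + 1) = -5 + (4/7 + 1) = -5 + 11/7 = -24/7)
a = 497 (a = 46 - 1*(-451) = 46 + 451 = 497)
D(-43, 4) + a = -24/7 + 497 = 3455/7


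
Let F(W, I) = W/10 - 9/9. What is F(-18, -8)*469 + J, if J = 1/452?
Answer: -2967827/2260 ≈ -1313.2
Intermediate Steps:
F(W, I) = -1 + W/10 (F(W, I) = W*(1/10) - 9*1/9 = W/10 - 1 = -1 + W/10)
J = 1/452 ≈ 0.0022124
F(-18, -8)*469 + J = (-1 + (1/10)*(-18))*469 + 1/452 = (-1 - 9/5)*469 + 1/452 = -14/5*469 + 1/452 = -6566/5 + 1/452 = -2967827/2260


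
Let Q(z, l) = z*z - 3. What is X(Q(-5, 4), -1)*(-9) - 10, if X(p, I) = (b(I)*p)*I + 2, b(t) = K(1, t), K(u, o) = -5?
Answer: -1018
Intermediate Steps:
Q(z, l) = -3 + z² (Q(z, l) = z² - 3 = -3 + z²)
b(t) = -5
X(p, I) = 2 - 5*I*p (X(p, I) = (-5*p)*I + 2 = -5*I*p + 2 = 2 - 5*I*p)
X(Q(-5, 4), -1)*(-9) - 10 = (2 - 5*(-1)*(-3 + (-5)²))*(-9) - 10 = (2 - 5*(-1)*(-3 + 25))*(-9) - 10 = (2 - 5*(-1)*22)*(-9) - 10 = (2 + 110)*(-9) - 10 = 112*(-9) - 10 = -1008 - 10 = -1018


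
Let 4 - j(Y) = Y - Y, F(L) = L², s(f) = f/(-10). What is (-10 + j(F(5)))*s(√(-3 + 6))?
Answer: 3*√3/5 ≈ 1.0392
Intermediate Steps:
s(f) = -f/10 (s(f) = f*(-⅒) = -f/10)
j(Y) = 4 (j(Y) = 4 - (Y - Y) = 4 - 1*0 = 4 + 0 = 4)
(-10 + j(F(5)))*s(√(-3 + 6)) = (-10 + 4)*(-√(-3 + 6)/10) = -(-3)*√3/5 = 3*√3/5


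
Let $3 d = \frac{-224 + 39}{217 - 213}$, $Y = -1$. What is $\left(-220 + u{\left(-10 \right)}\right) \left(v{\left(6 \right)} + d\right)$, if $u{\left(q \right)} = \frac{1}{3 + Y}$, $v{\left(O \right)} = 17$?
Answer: $- \frac{8341}{24} \approx -347.54$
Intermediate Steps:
$u{\left(q \right)} = \frac{1}{2}$ ($u{\left(q \right)} = \frac{1}{3 - 1} = \frac{1}{2}$)
$d = - \frac{185}{12}$ ($d = \frac{\left(-224 + 39\right) \frac{1}{217 - 213}}{3} = \frac{\left(-185\right) \frac{1}{4}}{3} = \frac{1}{3} \left(- \frac{185}{4}\right) = - \frac{185}{12} \approx -15.417$)
$\left(-220 + u{\left(-10 \right)}\right) \left(v{\left(6 \right)} + d\right) = \left(-220 + \frac{1}{2}\right) \left(17 - \frac{185}{12}\right) = \left(- \frac{439}{2}\right) \frac{19}{12} = - \frac{8341}{24}$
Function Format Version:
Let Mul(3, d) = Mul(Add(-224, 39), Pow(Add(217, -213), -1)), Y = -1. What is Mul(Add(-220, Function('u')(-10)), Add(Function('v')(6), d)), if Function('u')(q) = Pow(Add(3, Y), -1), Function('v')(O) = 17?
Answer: Rational(-8341, 24) ≈ -347.54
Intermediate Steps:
Function('u')(q) = Rational(1, 2) (Function('u')(q) = Pow(Add(3, -1), -1) = Pow(2, -1) = Rational(1, 2))
d = Rational(-185, 12) (d = Mul(Rational(1, 3), Mul(Add(-224, 39), Pow(Add(217, -213), -1))) = Mul(Rational(1, 3), Mul(-185, Pow(4, -1))) = Mul(Rational(1, 3), Mul(-185, Rational(1, 4))) = Mul(Rational(1, 3), Rational(-185, 4)) = Rational(-185, 12) ≈ -15.417)
Mul(Add(-220, Function('u')(-10)), Add(Function('v')(6), d)) = Mul(Add(-220, Rational(1, 2)), Add(17, Rational(-185, 12))) = Mul(Rational(-439, 2), Rational(19, 12)) = Rational(-8341, 24)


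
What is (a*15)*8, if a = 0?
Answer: 0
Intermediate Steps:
(a*15)*8 = (0*15)*8 = 0*8 = 0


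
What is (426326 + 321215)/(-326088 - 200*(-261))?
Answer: -747541/273888 ≈ -2.7294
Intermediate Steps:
(426326 + 321215)/(-326088 - 200*(-261)) = 747541/(-326088 + 52200) = 747541/(-273888) = 747541*(-1/273888) = -747541/273888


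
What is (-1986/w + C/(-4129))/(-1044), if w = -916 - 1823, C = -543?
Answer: -3229157/3935647188 ≈ -0.00082049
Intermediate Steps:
w = -2739
(-1986/w + C/(-4129))/(-1044) = (-1986/(-2739) - 543/(-4129))/(-1044) = (-1986*(-1/2739) - 543*(-1/4129))*(-1/1044) = (662/913 + 543/4129)*(-1/1044) = (3229157/3769777)*(-1/1044) = -3229157/3935647188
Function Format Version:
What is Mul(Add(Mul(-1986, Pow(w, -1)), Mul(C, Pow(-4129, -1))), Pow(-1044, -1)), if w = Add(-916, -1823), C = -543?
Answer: Rational(-3229157, 3935647188) ≈ -0.00082049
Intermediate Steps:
w = -2739
Mul(Add(Mul(-1986, Pow(w, -1)), Mul(C, Pow(-4129, -1))), Pow(-1044, -1)) = Mul(Add(Mul(-1986, Pow(-2739, -1)), Mul(-543, Pow(-4129, -1))), Pow(-1044, -1)) = Mul(Add(Mul(-1986, Rational(-1, 2739)), Mul(-543, Rational(-1, 4129))), Rational(-1, 1044)) = Mul(Add(Rational(662, 913), Rational(543, 4129)), Rational(-1, 1044)) = Mul(Rational(3229157, 3769777), Rational(-1, 1044)) = Rational(-3229157, 3935647188)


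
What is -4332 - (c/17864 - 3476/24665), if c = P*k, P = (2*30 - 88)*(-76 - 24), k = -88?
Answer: -3088647816/715285 ≈ -4318.1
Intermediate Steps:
P = 2800 (P = (60 - 88)*(-100) = -28*(-100) = 2800)
c = -246400 (c = 2800*(-88) = -246400)
-4332 - (c/17864 - 3476/24665) = -4332 - (-246400/17864 - 3476/24665) = -4332 - (-246400*1/17864 - 3476*1/24665) = -4332 - (-400/29 - 3476/24665) = -4332 - 1*(-9966804/715285) = -4332 + 9966804/715285 = -3088647816/715285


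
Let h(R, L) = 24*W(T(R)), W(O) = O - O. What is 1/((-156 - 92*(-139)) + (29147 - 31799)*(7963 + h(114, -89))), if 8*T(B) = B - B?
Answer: -1/21105244 ≈ -4.7382e-8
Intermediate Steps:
T(B) = 0 (T(B) = (B - B)/8 = (⅛)*0 = 0)
W(O) = 0
h(R, L) = 0 (h(R, L) = 24*0 = 0)
1/((-156 - 92*(-139)) + (29147 - 31799)*(7963 + h(114, -89))) = 1/((-156 - 92*(-139)) + (29147 - 31799)*(7963 + 0)) = 1/((-156 + 12788) - 2652*7963) = 1/(12632 - 21117876) = 1/(-21105244) = -1/21105244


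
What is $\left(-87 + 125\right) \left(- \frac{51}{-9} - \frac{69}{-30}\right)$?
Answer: $\frac{4541}{15} \approx 302.73$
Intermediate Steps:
$\left(-87 + 125\right) \left(- \frac{51}{-9} - \frac{69}{-30}\right) = 38 \left(\left(-51\right) \left(- \frac{1}{9}\right) - - \frac{23}{10}\right) = 38 \left(\frac{17}{3} + \frac{23}{10}\right) = 38 \cdot \frac{239}{30} = \frac{4541}{15}$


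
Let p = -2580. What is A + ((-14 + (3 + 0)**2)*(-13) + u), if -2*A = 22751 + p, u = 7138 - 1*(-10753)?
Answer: 15741/2 ≈ 7870.5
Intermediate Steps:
u = 17891 (u = 7138 + 10753 = 17891)
A = -20171/2 (A = -(22751 - 2580)/2 = -1/2*20171 = -20171/2 ≈ -10086.)
A + ((-14 + (3 + 0)**2)*(-13) + u) = -20171/2 + ((-14 + (3 + 0)**2)*(-13) + 17891) = -20171/2 + ((-14 + 3**2)*(-13) + 17891) = -20171/2 + ((-14 + 9)*(-13) + 17891) = -20171/2 + (-5*(-13) + 17891) = -20171/2 + (65 + 17891) = -20171/2 + 17956 = 15741/2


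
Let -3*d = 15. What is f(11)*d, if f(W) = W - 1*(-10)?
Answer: -105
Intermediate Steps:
d = -5 (d = -1/3*15 = -5)
f(W) = 10 + W (f(W) = W + 10 = 10 + W)
f(11)*d = (10 + 11)*(-5) = 21*(-5) = -105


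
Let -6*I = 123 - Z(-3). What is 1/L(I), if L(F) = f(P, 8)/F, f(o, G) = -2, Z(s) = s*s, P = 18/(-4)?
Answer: 19/2 ≈ 9.5000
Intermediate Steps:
P = -9/2 (P = 18*(-¼) = -9/2 ≈ -4.5000)
Z(s) = s²
I = -19 (I = -(123 - 1*(-3)²)/6 = -(123 - 1*9)/6 = -(123 - 9)/6 = -⅙*114 = -19)
L(F) = -2/F
1/L(I) = 1/(-2/(-19)) = 1/(-2*(-1/19)) = 1/(2/19) = 19/2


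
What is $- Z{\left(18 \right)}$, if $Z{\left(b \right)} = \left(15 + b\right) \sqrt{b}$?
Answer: $- 99 \sqrt{2} \approx -140.01$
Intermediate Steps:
$Z{\left(b \right)} = \sqrt{b} \left(15 + b\right)$
$- Z{\left(18 \right)} = - \sqrt{18} \left(15 + 18\right) = - 3 \sqrt{2} \cdot 33 = - 99 \sqrt{2}$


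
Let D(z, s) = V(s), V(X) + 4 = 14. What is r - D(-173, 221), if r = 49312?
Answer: 49302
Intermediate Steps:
V(X) = 10 (V(X) = -4 + 14 = 10)
D(z, s) = 10
r - D(-173, 221) = 49312 - 1*10 = 49312 - 10 = 49302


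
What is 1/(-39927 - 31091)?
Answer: -1/71018 ≈ -1.4081e-5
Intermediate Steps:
1/(-39927 - 31091) = 1/(-71018) = -1/71018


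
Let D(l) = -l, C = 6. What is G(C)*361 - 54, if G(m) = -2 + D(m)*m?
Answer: -13772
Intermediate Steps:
G(m) = -2 - m**2 (G(m) = -2 + (-m)*m = -2 - m**2)
G(C)*361 - 54 = (-2 - 1*6**2)*361 - 54 = (-2 - 1*36)*361 - 54 = (-2 - 36)*361 - 54 = -38*361 - 54 = -13718 - 54 = -13772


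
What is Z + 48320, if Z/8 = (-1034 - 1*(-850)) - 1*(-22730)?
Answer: 228688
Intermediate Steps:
Z = 180368 (Z = 8*((-1034 - 1*(-850)) - 1*(-22730)) = 8*((-1034 + 850) + 22730) = 8*(-184 + 22730) = 8*22546 = 180368)
Z + 48320 = 180368 + 48320 = 228688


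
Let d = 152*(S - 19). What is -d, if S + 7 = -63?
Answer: 13528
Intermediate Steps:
S = -70 (S = -7 - 63 = -70)
d = -13528 (d = 152*(-70 - 19) = 152*(-89) = -13528)
-d = -1*(-13528) = 13528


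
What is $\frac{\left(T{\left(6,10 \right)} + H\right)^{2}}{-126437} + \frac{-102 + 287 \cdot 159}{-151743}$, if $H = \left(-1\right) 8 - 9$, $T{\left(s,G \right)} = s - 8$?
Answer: $- \frac{1937194090}{6395309897} \approx -0.30291$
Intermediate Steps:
$T{\left(s,G \right)} = -8 + s$
$H = -17$ ($H = -8 - 9 = -17$)
$\frac{\left(T{\left(6,10 \right)} + H\right)^{2}}{-126437} + \frac{-102 + 287 \cdot 159}{-151743} = \frac{\left(\left(-8 + 6\right) - 17\right)^{2}}{-126437} + \frac{-102 + 287 \cdot 159}{-151743} = \left(-2 - 17\right)^{2} \left(- \frac{1}{126437}\right) + \left(-102 + 45633\right) \left(- \frac{1}{151743}\right) = \left(-19\right)^{2} \left(- \frac{1}{126437}\right) + 45531 \left(- \frac{1}{151743}\right) = 361 \left(- \frac{1}{126437}\right) - \frac{15177}{50581} = - \frac{361}{126437} - \frac{15177}{50581} = - \frac{1937194090}{6395309897}$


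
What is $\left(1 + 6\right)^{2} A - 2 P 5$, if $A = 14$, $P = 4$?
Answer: $-27440$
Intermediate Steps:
$\left(1 + 6\right)^{2} A - 2 P 5 = \left(1 + 6\right)^{2} \cdot 14 \left(-2\right) 4 \cdot 5 = 7^{2} \cdot 14 \left(\left(-8\right) 5\right) = 49 \cdot 14 \left(-40\right) = 686 \left(-40\right) = -27440$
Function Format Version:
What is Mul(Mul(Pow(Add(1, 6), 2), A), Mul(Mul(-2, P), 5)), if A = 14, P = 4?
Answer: -27440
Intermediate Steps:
Mul(Mul(Pow(Add(1, 6), 2), A), Mul(Mul(-2, P), 5)) = Mul(Mul(Pow(Add(1, 6), 2), 14), Mul(Mul(-2, 4), 5)) = Mul(Mul(Pow(7, 2), 14), Mul(-8, 5)) = Mul(Mul(49, 14), -40) = Mul(686, -40) = -27440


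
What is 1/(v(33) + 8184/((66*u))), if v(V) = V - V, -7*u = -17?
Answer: 17/868 ≈ 0.019585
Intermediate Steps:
u = 17/7 (u = -⅐*(-17) = 17/7 ≈ 2.4286)
v(V) = 0
1/(v(33) + 8184/((66*u))) = 1/(0 + 8184/((66*(17/7)))) = 1/(0 + 8184/(1122/7)) = 1/(0 + 8184*(7/1122)) = 1/(0 + 868/17) = 1/(868/17) = 17/868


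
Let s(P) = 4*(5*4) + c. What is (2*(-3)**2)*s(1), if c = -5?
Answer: 1350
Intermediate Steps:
s(P) = 75 (s(P) = 4*(5*4) - 5 = 4*20 - 5 = 80 - 5 = 75)
(2*(-3)**2)*s(1) = (2*(-3)**2)*75 = (2*9)*75 = 18*75 = 1350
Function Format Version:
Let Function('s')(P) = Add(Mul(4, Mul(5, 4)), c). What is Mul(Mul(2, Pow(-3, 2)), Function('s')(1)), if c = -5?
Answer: 1350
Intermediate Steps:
Function('s')(P) = 75 (Function('s')(P) = Add(Mul(4, Mul(5, 4)), -5) = Add(Mul(4, 20), -5) = Add(80, -5) = 75)
Mul(Mul(2, Pow(-3, 2)), Function('s')(1)) = Mul(Mul(2, Pow(-3, 2)), 75) = Mul(Mul(2, 9), 75) = Mul(18, 75) = 1350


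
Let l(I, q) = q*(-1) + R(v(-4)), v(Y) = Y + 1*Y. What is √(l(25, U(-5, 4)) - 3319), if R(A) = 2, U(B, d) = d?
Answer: 9*I*√41 ≈ 57.628*I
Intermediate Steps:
v(Y) = 2*Y (v(Y) = Y + Y = 2*Y)
l(I, q) = 2 - q (l(I, q) = q*(-1) + 2 = -q + 2 = 2 - q)
√(l(25, U(-5, 4)) - 3319) = √((2 - 1*4) - 3319) = √((2 - 4) - 3319) = √(-2 - 3319) = √(-3321) = 9*I*√41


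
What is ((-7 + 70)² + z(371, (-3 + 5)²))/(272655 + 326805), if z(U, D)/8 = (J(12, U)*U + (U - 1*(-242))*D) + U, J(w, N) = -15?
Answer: -5989/199820 ≈ -0.029972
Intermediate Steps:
z(U, D) = -112*U + 8*D*(242 + U) (z(U, D) = 8*((-15*U + (U - 1*(-242))*D) + U) = 8*((-15*U + (U + 242)*D) + U) = 8*((-15*U + (242 + U)*D) + U) = 8*((-15*U + D*(242 + U)) + U) = 8*(-14*U + D*(242 + U)) = -112*U + 8*D*(242 + U))
((-7 + 70)² + z(371, (-3 + 5)²))/(272655 + 326805) = ((-7 + 70)² + (-112*371 + 1936*(-3 + 5)² + 8*(-3 + 5)²*371))/(272655 + 326805) = (63² + (-41552 + 1936*2² + 8*2²*371))/599460 = (3969 + (-41552 + 1936*4 + 8*4*371))*(1/599460) = (3969 + (-41552 + 7744 + 11872))*(1/599460) = (3969 - 21936)*(1/599460) = -17967*1/599460 = -5989/199820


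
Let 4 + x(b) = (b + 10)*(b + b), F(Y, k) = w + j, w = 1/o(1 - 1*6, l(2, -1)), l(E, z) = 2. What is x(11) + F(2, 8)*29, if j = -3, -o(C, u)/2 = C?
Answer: 3739/10 ≈ 373.90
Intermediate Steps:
o(C, u) = -2*C
w = ⅒ (w = 1/(-2*(1 - 1*6)) = 1/(-2*(1 - 6)) = 1/(-2*(-5)) = 1/10 = ⅒ ≈ 0.10000)
F(Y, k) = -29/10 (F(Y, k) = ⅒ - 3 = -29/10)
x(b) = -4 + 2*b*(10 + b) (x(b) = -4 + (b + 10)*(b + b) = -4 + (10 + b)*(2*b) = -4 + 2*b*(10 + b))
x(11) + F(2, 8)*29 = (-4 + 2*11² + 20*11) - 29/10*29 = (-4 + 2*121 + 220) - 841/10 = (-4 + 242 + 220) - 841/10 = 458 - 841/10 = 3739/10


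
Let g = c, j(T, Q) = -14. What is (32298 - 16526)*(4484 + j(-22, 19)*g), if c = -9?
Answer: 72708920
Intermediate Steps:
g = -9
(32298 - 16526)*(4484 + j(-22, 19)*g) = (32298 - 16526)*(4484 - 14*(-9)) = 15772*(4484 + 126) = 15772*4610 = 72708920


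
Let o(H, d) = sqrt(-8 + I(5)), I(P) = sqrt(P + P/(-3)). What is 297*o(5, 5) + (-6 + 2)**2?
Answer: 16 + 99*sqrt(-72 + 3*sqrt(30)) ≈ 16.0 + 737.99*I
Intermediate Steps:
I(P) = sqrt(6)*sqrt(P)/3 (I(P) = sqrt(P + P*(-1/3)) = sqrt(P - P/3) = sqrt(2*P/3) = sqrt(6)*sqrt(P)/3)
o(H, d) = sqrt(-8 + sqrt(30)/3) (o(H, d) = sqrt(-8 + sqrt(6)*sqrt(5)/3) = sqrt(-8 + sqrt(30)/3))
297*o(5, 5) + (-6 + 2)**2 = 297*(sqrt(-72 + 3*sqrt(30))/3) + (-6 + 2)**2 = 99*sqrt(-72 + 3*sqrt(30)) + (-4)**2 = 99*sqrt(-72 + 3*sqrt(30)) + 16 = 16 + 99*sqrt(-72 + 3*sqrt(30))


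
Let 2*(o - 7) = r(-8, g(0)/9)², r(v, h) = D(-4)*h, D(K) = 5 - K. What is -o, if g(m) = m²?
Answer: -7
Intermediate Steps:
r(v, h) = 9*h (r(v, h) = (5 - 1*(-4))*h = (5 + 4)*h = 9*h)
o = 7 (o = 7 + (9*(0²/9))²/2 = 7 + (9*(0*(⅑)))²/2 = 7 + (9*0)²/2 = 7 + (½)*0² = 7 + (½)*0 = 7 + 0 = 7)
-o = -1*7 = -7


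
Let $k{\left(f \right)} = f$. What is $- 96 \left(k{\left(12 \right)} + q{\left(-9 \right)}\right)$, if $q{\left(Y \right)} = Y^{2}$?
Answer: $-8928$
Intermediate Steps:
$- 96 \left(k{\left(12 \right)} + q{\left(-9 \right)}\right) = - 96 \left(12 + \left(-9\right)^{2}\right) = - 96 \left(12 + 81\right) = \left(-96\right) 93 = -8928$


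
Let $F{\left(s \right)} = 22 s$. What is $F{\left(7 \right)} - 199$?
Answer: $-45$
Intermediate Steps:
$F{\left(7 \right)} - 199 = 22 \cdot 7 - 199 = 154 - 199 = -45$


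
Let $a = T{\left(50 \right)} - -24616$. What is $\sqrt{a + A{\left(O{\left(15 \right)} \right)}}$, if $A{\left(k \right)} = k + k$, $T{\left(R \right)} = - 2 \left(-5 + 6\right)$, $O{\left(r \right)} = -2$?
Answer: $\sqrt{24610} \approx 156.88$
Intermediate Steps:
$T{\left(R \right)} = -2$ ($T{\left(R \right)} = \left(-2\right) 1 = -2$)
$A{\left(k \right)} = 2 k$
$a = 24614$ ($a = -2 - -24616 = -2 + 24616 = 24614$)
$\sqrt{a + A{\left(O{\left(15 \right)} \right)}} = \sqrt{24614 + 2 \left(-2\right)} = \sqrt{24614 - 4} = \sqrt{24610}$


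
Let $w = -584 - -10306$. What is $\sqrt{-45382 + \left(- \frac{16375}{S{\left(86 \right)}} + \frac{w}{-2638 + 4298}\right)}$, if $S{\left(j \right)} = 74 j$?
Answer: $\frac{i \sqrt{79131382173283395}}{1320530} \approx 213.02 i$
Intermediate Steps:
$w = 9722$ ($w = -584 + 10306 = 9722$)
$\sqrt{-45382 + \left(- \frac{16375}{S{\left(86 \right)}} + \frac{w}{-2638 + 4298}\right)} = \sqrt{-45382 + \left(- \frac{16375}{74 \cdot 86} + \frac{9722}{-2638 + 4298}\right)} = \sqrt{-45382 + \left(- \frac{16375}{6364} + \frac{9722}{1660}\right)} = \sqrt{-45382 + \left(\left(-16375\right) \frac{1}{6364} + 9722 \cdot \frac{1}{1660}\right)} = \sqrt{-45382 + \left(- \frac{16375}{6364} + \frac{4861}{830}\right)} = \sqrt{-45382 + \frac{8672077}{2641060}} = \sqrt{- \frac{119847912843}{2641060}} = \frac{i \sqrt{79131382173283395}}{1320530}$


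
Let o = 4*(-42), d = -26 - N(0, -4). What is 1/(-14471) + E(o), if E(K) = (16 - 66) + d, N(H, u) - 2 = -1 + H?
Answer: -1114268/14471 ≈ -77.000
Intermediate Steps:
N(H, u) = 1 + H (N(H, u) = 2 + (-1 + H) = 1 + H)
d = -27 (d = -26 - (1 + 0) = -26 - 1*1 = -26 - 1 = -27)
o = -168
E(K) = -77 (E(K) = (16 - 66) - 27 = -50 - 27 = -77)
1/(-14471) + E(o) = 1/(-14471) - 77 = -1/14471 - 77 = -1114268/14471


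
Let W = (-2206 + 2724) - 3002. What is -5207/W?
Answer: 5207/2484 ≈ 2.0962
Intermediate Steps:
W = -2484 (W = 518 - 3002 = -2484)
-5207/W = -5207/(-2484) = -5207*(-1/2484) = 5207/2484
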